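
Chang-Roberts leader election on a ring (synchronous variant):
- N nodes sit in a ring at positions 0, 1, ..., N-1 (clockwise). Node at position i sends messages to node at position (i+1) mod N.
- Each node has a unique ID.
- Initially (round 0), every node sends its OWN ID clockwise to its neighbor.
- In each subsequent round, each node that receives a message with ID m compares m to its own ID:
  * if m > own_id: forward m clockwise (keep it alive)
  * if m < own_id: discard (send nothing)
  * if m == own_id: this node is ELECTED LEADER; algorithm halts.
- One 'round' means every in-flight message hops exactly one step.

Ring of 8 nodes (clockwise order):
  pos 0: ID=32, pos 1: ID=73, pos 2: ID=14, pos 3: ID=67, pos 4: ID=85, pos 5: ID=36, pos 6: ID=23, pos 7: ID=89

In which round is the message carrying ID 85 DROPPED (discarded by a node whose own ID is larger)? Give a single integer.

Answer: 3

Derivation:
Round 1: pos1(id73) recv 32: drop; pos2(id14) recv 73: fwd; pos3(id67) recv 14: drop; pos4(id85) recv 67: drop; pos5(id36) recv 85: fwd; pos6(id23) recv 36: fwd; pos7(id89) recv 23: drop; pos0(id32) recv 89: fwd
Round 2: pos3(id67) recv 73: fwd; pos6(id23) recv 85: fwd; pos7(id89) recv 36: drop; pos1(id73) recv 89: fwd
Round 3: pos4(id85) recv 73: drop; pos7(id89) recv 85: drop; pos2(id14) recv 89: fwd
Round 4: pos3(id67) recv 89: fwd
Round 5: pos4(id85) recv 89: fwd
Round 6: pos5(id36) recv 89: fwd
Round 7: pos6(id23) recv 89: fwd
Round 8: pos7(id89) recv 89: ELECTED
Message ID 85 originates at pos 4; dropped at pos 7 in round 3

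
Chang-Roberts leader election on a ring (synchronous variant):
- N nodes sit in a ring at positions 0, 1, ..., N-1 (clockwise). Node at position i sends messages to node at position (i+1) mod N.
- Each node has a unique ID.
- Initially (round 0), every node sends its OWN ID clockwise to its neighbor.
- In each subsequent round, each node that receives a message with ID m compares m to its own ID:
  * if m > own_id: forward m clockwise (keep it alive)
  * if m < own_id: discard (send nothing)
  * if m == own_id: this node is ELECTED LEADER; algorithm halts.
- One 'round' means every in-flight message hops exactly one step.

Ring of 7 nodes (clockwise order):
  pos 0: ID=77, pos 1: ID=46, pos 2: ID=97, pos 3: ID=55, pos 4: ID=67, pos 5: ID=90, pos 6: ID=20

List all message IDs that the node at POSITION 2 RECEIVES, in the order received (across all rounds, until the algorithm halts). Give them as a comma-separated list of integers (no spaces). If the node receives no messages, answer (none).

Answer: 46,77,90,97

Derivation:
Round 1: pos1(id46) recv 77: fwd; pos2(id97) recv 46: drop; pos3(id55) recv 97: fwd; pos4(id67) recv 55: drop; pos5(id90) recv 67: drop; pos6(id20) recv 90: fwd; pos0(id77) recv 20: drop
Round 2: pos2(id97) recv 77: drop; pos4(id67) recv 97: fwd; pos0(id77) recv 90: fwd
Round 3: pos5(id90) recv 97: fwd; pos1(id46) recv 90: fwd
Round 4: pos6(id20) recv 97: fwd; pos2(id97) recv 90: drop
Round 5: pos0(id77) recv 97: fwd
Round 6: pos1(id46) recv 97: fwd
Round 7: pos2(id97) recv 97: ELECTED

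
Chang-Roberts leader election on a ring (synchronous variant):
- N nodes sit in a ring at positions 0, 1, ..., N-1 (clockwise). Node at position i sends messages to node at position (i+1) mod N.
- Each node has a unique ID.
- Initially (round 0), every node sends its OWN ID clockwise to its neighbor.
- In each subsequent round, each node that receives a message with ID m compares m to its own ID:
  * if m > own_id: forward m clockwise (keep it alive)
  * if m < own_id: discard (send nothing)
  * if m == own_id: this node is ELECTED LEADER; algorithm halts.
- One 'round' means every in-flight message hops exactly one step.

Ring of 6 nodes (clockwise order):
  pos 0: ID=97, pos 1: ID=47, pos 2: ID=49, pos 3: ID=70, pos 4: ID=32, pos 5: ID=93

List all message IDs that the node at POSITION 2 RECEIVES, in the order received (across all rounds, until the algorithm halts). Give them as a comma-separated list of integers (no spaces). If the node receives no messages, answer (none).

Round 1: pos1(id47) recv 97: fwd; pos2(id49) recv 47: drop; pos3(id70) recv 49: drop; pos4(id32) recv 70: fwd; pos5(id93) recv 32: drop; pos0(id97) recv 93: drop
Round 2: pos2(id49) recv 97: fwd; pos5(id93) recv 70: drop
Round 3: pos3(id70) recv 97: fwd
Round 4: pos4(id32) recv 97: fwd
Round 5: pos5(id93) recv 97: fwd
Round 6: pos0(id97) recv 97: ELECTED

Answer: 47,97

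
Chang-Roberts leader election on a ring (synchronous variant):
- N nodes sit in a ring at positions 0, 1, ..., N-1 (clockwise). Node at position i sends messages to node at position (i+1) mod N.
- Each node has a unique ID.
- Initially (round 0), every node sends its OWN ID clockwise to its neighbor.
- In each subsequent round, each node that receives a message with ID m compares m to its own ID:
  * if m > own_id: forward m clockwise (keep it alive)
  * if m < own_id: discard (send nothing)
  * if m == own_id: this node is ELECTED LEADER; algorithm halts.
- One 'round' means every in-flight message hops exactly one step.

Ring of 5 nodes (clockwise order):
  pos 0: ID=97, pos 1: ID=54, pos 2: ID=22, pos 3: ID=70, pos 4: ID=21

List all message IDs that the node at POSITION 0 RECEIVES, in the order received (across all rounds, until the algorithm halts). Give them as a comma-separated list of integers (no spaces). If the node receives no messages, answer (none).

Round 1: pos1(id54) recv 97: fwd; pos2(id22) recv 54: fwd; pos3(id70) recv 22: drop; pos4(id21) recv 70: fwd; pos0(id97) recv 21: drop
Round 2: pos2(id22) recv 97: fwd; pos3(id70) recv 54: drop; pos0(id97) recv 70: drop
Round 3: pos3(id70) recv 97: fwd
Round 4: pos4(id21) recv 97: fwd
Round 5: pos0(id97) recv 97: ELECTED

Answer: 21,70,97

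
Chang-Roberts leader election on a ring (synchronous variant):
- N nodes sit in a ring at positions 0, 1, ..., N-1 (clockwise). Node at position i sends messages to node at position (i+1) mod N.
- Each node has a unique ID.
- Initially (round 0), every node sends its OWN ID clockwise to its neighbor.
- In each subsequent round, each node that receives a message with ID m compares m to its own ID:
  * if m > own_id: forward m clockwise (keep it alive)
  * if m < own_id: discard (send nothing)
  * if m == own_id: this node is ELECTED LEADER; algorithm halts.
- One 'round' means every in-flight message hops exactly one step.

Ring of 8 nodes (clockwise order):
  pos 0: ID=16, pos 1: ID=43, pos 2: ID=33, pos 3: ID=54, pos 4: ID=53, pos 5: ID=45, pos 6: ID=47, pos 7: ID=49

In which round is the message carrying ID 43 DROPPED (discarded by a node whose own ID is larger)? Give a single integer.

Round 1: pos1(id43) recv 16: drop; pos2(id33) recv 43: fwd; pos3(id54) recv 33: drop; pos4(id53) recv 54: fwd; pos5(id45) recv 53: fwd; pos6(id47) recv 45: drop; pos7(id49) recv 47: drop; pos0(id16) recv 49: fwd
Round 2: pos3(id54) recv 43: drop; pos5(id45) recv 54: fwd; pos6(id47) recv 53: fwd; pos1(id43) recv 49: fwd
Round 3: pos6(id47) recv 54: fwd; pos7(id49) recv 53: fwd; pos2(id33) recv 49: fwd
Round 4: pos7(id49) recv 54: fwd; pos0(id16) recv 53: fwd; pos3(id54) recv 49: drop
Round 5: pos0(id16) recv 54: fwd; pos1(id43) recv 53: fwd
Round 6: pos1(id43) recv 54: fwd; pos2(id33) recv 53: fwd
Round 7: pos2(id33) recv 54: fwd; pos3(id54) recv 53: drop
Round 8: pos3(id54) recv 54: ELECTED
Message ID 43 originates at pos 1; dropped at pos 3 in round 2

Answer: 2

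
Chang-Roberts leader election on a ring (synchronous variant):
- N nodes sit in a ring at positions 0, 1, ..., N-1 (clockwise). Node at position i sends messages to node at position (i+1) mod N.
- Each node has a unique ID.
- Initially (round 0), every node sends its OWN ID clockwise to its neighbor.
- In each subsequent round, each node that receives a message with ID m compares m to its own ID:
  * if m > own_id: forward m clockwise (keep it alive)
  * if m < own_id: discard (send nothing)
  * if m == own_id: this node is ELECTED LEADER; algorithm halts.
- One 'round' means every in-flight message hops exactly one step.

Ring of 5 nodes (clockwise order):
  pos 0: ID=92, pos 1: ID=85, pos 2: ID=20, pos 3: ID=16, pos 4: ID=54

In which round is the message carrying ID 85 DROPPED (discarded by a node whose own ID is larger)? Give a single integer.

Round 1: pos1(id85) recv 92: fwd; pos2(id20) recv 85: fwd; pos3(id16) recv 20: fwd; pos4(id54) recv 16: drop; pos0(id92) recv 54: drop
Round 2: pos2(id20) recv 92: fwd; pos3(id16) recv 85: fwd; pos4(id54) recv 20: drop
Round 3: pos3(id16) recv 92: fwd; pos4(id54) recv 85: fwd
Round 4: pos4(id54) recv 92: fwd; pos0(id92) recv 85: drop
Round 5: pos0(id92) recv 92: ELECTED
Message ID 85 originates at pos 1; dropped at pos 0 in round 4

Answer: 4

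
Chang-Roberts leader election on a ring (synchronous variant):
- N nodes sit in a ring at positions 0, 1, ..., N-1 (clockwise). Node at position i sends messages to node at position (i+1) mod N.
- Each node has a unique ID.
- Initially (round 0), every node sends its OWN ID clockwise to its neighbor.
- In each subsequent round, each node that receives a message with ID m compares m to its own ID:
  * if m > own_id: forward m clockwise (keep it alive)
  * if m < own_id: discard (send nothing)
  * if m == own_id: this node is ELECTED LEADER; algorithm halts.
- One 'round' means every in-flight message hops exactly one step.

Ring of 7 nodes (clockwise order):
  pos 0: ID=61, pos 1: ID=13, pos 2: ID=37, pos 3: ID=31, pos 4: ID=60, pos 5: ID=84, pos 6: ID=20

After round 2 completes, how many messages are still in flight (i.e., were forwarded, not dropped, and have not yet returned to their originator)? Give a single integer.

Round 1: pos1(id13) recv 61: fwd; pos2(id37) recv 13: drop; pos3(id31) recv 37: fwd; pos4(id60) recv 31: drop; pos5(id84) recv 60: drop; pos6(id20) recv 84: fwd; pos0(id61) recv 20: drop
Round 2: pos2(id37) recv 61: fwd; pos4(id60) recv 37: drop; pos0(id61) recv 84: fwd
After round 2: 2 messages still in flight

Answer: 2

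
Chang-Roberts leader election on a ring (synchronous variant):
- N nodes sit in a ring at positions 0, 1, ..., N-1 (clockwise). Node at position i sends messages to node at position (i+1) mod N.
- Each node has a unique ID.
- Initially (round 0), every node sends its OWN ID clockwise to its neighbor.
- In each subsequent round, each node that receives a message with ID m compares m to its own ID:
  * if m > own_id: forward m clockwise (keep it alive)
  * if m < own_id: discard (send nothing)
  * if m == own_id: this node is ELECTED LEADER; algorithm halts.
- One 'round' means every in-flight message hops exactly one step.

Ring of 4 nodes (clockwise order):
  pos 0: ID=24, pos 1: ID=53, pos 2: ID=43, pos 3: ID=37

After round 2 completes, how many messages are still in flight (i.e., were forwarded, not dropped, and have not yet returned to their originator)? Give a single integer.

Answer: 2

Derivation:
Round 1: pos1(id53) recv 24: drop; pos2(id43) recv 53: fwd; pos3(id37) recv 43: fwd; pos0(id24) recv 37: fwd
Round 2: pos3(id37) recv 53: fwd; pos0(id24) recv 43: fwd; pos1(id53) recv 37: drop
After round 2: 2 messages still in flight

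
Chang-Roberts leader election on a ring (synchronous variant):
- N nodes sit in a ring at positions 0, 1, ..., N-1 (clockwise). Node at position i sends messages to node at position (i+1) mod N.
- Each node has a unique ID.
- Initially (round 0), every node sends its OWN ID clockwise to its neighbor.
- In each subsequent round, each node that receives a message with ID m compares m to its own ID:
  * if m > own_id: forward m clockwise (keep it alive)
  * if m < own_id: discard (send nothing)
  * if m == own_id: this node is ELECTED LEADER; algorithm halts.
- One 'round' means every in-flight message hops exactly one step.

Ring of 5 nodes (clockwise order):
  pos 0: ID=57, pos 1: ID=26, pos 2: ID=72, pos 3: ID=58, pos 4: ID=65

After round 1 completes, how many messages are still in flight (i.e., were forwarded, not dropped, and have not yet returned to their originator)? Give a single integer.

Round 1: pos1(id26) recv 57: fwd; pos2(id72) recv 26: drop; pos3(id58) recv 72: fwd; pos4(id65) recv 58: drop; pos0(id57) recv 65: fwd
After round 1: 3 messages still in flight

Answer: 3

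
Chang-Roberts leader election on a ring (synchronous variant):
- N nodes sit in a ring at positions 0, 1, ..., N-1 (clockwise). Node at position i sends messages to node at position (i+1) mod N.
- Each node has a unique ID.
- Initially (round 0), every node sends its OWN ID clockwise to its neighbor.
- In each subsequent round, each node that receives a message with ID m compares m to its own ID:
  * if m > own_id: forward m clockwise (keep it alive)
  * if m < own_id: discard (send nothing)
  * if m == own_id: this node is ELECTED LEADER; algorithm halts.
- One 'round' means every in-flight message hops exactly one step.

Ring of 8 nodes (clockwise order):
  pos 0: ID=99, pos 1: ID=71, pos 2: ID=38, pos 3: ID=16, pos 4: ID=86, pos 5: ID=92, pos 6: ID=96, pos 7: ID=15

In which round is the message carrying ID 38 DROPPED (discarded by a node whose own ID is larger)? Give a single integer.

Answer: 2

Derivation:
Round 1: pos1(id71) recv 99: fwd; pos2(id38) recv 71: fwd; pos3(id16) recv 38: fwd; pos4(id86) recv 16: drop; pos5(id92) recv 86: drop; pos6(id96) recv 92: drop; pos7(id15) recv 96: fwd; pos0(id99) recv 15: drop
Round 2: pos2(id38) recv 99: fwd; pos3(id16) recv 71: fwd; pos4(id86) recv 38: drop; pos0(id99) recv 96: drop
Round 3: pos3(id16) recv 99: fwd; pos4(id86) recv 71: drop
Round 4: pos4(id86) recv 99: fwd
Round 5: pos5(id92) recv 99: fwd
Round 6: pos6(id96) recv 99: fwd
Round 7: pos7(id15) recv 99: fwd
Round 8: pos0(id99) recv 99: ELECTED
Message ID 38 originates at pos 2; dropped at pos 4 in round 2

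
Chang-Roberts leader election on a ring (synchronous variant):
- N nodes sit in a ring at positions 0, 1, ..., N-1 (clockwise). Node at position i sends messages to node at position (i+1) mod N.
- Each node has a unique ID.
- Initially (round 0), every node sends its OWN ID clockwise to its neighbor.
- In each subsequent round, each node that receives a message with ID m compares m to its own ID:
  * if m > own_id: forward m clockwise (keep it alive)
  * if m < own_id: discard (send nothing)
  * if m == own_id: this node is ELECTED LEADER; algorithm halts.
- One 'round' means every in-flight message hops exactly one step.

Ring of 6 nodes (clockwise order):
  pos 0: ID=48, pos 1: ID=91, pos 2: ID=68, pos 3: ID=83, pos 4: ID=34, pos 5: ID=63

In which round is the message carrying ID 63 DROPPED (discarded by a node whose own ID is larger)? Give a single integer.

Round 1: pos1(id91) recv 48: drop; pos2(id68) recv 91: fwd; pos3(id83) recv 68: drop; pos4(id34) recv 83: fwd; pos5(id63) recv 34: drop; pos0(id48) recv 63: fwd
Round 2: pos3(id83) recv 91: fwd; pos5(id63) recv 83: fwd; pos1(id91) recv 63: drop
Round 3: pos4(id34) recv 91: fwd; pos0(id48) recv 83: fwd
Round 4: pos5(id63) recv 91: fwd; pos1(id91) recv 83: drop
Round 5: pos0(id48) recv 91: fwd
Round 6: pos1(id91) recv 91: ELECTED
Message ID 63 originates at pos 5; dropped at pos 1 in round 2

Answer: 2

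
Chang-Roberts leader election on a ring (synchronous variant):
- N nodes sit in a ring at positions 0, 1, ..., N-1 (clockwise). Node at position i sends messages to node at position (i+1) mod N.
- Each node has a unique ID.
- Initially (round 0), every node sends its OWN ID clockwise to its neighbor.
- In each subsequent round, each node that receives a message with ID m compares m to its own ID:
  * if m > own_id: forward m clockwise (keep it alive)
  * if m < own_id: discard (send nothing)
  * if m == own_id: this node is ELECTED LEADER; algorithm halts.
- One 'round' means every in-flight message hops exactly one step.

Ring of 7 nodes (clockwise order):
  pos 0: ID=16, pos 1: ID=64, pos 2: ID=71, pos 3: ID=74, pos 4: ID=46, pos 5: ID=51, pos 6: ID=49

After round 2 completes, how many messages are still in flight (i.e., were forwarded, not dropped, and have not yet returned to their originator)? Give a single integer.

Round 1: pos1(id64) recv 16: drop; pos2(id71) recv 64: drop; pos3(id74) recv 71: drop; pos4(id46) recv 74: fwd; pos5(id51) recv 46: drop; pos6(id49) recv 51: fwd; pos0(id16) recv 49: fwd
Round 2: pos5(id51) recv 74: fwd; pos0(id16) recv 51: fwd; pos1(id64) recv 49: drop
After round 2: 2 messages still in flight

Answer: 2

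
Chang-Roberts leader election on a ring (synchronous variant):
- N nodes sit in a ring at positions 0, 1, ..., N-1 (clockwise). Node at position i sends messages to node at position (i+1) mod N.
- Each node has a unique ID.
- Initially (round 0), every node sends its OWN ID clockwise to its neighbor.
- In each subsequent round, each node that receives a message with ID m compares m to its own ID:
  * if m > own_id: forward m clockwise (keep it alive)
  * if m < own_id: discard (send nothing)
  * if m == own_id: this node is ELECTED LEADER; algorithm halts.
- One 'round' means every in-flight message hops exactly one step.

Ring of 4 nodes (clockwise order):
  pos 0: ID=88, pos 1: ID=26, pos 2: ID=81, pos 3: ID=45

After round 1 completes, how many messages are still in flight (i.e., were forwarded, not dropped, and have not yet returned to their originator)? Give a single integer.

Round 1: pos1(id26) recv 88: fwd; pos2(id81) recv 26: drop; pos3(id45) recv 81: fwd; pos0(id88) recv 45: drop
After round 1: 2 messages still in flight

Answer: 2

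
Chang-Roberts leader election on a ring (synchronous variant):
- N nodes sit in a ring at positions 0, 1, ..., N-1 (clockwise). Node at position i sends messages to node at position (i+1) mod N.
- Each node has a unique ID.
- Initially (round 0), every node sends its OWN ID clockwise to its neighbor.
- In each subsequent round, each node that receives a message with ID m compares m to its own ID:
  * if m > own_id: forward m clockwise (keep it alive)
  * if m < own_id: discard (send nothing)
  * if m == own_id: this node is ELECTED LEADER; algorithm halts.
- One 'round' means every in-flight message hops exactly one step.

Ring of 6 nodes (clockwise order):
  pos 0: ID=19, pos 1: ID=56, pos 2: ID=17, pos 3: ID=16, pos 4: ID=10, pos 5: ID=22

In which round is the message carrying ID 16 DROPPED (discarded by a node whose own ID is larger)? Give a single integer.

Answer: 2

Derivation:
Round 1: pos1(id56) recv 19: drop; pos2(id17) recv 56: fwd; pos3(id16) recv 17: fwd; pos4(id10) recv 16: fwd; pos5(id22) recv 10: drop; pos0(id19) recv 22: fwd
Round 2: pos3(id16) recv 56: fwd; pos4(id10) recv 17: fwd; pos5(id22) recv 16: drop; pos1(id56) recv 22: drop
Round 3: pos4(id10) recv 56: fwd; pos5(id22) recv 17: drop
Round 4: pos5(id22) recv 56: fwd
Round 5: pos0(id19) recv 56: fwd
Round 6: pos1(id56) recv 56: ELECTED
Message ID 16 originates at pos 3; dropped at pos 5 in round 2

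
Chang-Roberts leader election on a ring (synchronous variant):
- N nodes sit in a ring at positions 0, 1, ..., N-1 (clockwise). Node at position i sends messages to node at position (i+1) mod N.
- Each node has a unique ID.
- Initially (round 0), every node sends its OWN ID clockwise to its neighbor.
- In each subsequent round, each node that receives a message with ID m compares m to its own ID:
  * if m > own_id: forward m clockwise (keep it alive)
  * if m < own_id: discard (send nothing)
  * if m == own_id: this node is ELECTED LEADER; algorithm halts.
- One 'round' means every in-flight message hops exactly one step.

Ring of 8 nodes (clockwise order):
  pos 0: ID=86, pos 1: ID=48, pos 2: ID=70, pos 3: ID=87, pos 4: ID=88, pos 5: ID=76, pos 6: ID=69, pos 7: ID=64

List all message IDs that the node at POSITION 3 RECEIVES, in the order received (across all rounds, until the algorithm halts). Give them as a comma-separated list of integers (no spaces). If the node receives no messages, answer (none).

Answer: 70,86,88

Derivation:
Round 1: pos1(id48) recv 86: fwd; pos2(id70) recv 48: drop; pos3(id87) recv 70: drop; pos4(id88) recv 87: drop; pos5(id76) recv 88: fwd; pos6(id69) recv 76: fwd; pos7(id64) recv 69: fwd; pos0(id86) recv 64: drop
Round 2: pos2(id70) recv 86: fwd; pos6(id69) recv 88: fwd; pos7(id64) recv 76: fwd; pos0(id86) recv 69: drop
Round 3: pos3(id87) recv 86: drop; pos7(id64) recv 88: fwd; pos0(id86) recv 76: drop
Round 4: pos0(id86) recv 88: fwd
Round 5: pos1(id48) recv 88: fwd
Round 6: pos2(id70) recv 88: fwd
Round 7: pos3(id87) recv 88: fwd
Round 8: pos4(id88) recv 88: ELECTED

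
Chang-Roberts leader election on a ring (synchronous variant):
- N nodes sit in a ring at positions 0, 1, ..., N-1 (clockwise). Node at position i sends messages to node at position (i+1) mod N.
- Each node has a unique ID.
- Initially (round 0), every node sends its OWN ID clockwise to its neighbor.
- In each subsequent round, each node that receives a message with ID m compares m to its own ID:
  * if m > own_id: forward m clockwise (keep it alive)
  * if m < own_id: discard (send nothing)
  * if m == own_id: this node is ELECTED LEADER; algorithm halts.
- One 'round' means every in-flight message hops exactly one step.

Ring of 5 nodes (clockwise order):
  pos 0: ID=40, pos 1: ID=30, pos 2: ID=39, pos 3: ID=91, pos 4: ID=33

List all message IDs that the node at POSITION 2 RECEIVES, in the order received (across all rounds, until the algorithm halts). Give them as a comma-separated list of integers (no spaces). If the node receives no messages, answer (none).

Round 1: pos1(id30) recv 40: fwd; pos2(id39) recv 30: drop; pos3(id91) recv 39: drop; pos4(id33) recv 91: fwd; pos0(id40) recv 33: drop
Round 2: pos2(id39) recv 40: fwd; pos0(id40) recv 91: fwd
Round 3: pos3(id91) recv 40: drop; pos1(id30) recv 91: fwd
Round 4: pos2(id39) recv 91: fwd
Round 5: pos3(id91) recv 91: ELECTED

Answer: 30,40,91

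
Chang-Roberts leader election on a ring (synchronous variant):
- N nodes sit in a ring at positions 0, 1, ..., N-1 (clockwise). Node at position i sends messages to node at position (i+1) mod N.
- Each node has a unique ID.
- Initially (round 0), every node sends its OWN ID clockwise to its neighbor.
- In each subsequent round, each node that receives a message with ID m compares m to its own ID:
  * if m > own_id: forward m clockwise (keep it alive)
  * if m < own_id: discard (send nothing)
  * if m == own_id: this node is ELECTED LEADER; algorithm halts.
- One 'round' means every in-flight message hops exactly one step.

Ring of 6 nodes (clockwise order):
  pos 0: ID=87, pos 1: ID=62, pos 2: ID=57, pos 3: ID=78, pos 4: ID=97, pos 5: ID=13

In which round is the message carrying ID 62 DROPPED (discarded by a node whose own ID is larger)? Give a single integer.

Answer: 2

Derivation:
Round 1: pos1(id62) recv 87: fwd; pos2(id57) recv 62: fwd; pos3(id78) recv 57: drop; pos4(id97) recv 78: drop; pos5(id13) recv 97: fwd; pos0(id87) recv 13: drop
Round 2: pos2(id57) recv 87: fwd; pos3(id78) recv 62: drop; pos0(id87) recv 97: fwd
Round 3: pos3(id78) recv 87: fwd; pos1(id62) recv 97: fwd
Round 4: pos4(id97) recv 87: drop; pos2(id57) recv 97: fwd
Round 5: pos3(id78) recv 97: fwd
Round 6: pos4(id97) recv 97: ELECTED
Message ID 62 originates at pos 1; dropped at pos 3 in round 2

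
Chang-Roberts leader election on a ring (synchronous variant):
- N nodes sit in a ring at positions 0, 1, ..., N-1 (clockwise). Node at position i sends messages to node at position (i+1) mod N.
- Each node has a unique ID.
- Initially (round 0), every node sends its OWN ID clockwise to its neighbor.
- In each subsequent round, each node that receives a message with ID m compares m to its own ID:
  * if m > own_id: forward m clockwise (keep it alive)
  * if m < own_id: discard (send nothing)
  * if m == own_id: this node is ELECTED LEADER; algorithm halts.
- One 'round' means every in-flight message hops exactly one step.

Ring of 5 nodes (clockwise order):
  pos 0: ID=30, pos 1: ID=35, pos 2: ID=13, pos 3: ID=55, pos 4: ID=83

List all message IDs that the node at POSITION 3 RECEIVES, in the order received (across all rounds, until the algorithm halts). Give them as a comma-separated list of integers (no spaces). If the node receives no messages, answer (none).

Answer: 13,35,83

Derivation:
Round 1: pos1(id35) recv 30: drop; pos2(id13) recv 35: fwd; pos3(id55) recv 13: drop; pos4(id83) recv 55: drop; pos0(id30) recv 83: fwd
Round 2: pos3(id55) recv 35: drop; pos1(id35) recv 83: fwd
Round 3: pos2(id13) recv 83: fwd
Round 4: pos3(id55) recv 83: fwd
Round 5: pos4(id83) recv 83: ELECTED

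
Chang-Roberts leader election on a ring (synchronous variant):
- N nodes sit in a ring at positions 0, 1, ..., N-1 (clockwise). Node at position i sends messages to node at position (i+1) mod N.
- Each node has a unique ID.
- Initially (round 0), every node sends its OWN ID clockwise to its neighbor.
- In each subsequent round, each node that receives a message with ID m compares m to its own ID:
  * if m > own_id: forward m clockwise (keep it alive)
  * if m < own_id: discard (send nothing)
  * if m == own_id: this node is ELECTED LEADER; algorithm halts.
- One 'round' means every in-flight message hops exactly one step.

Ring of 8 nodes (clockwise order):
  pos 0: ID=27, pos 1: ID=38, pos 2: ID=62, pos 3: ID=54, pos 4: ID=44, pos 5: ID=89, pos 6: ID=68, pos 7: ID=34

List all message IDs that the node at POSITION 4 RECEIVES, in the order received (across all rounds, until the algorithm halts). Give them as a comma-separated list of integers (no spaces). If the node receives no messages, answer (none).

Round 1: pos1(id38) recv 27: drop; pos2(id62) recv 38: drop; pos3(id54) recv 62: fwd; pos4(id44) recv 54: fwd; pos5(id89) recv 44: drop; pos6(id68) recv 89: fwd; pos7(id34) recv 68: fwd; pos0(id27) recv 34: fwd
Round 2: pos4(id44) recv 62: fwd; pos5(id89) recv 54: drop; pos7(id34) recv 89: fwd; pos0(id27) recv 68: fwd; pos1(id38) recv 34: drop
Round 3: pos5(id89) recv 62: drop; pos0(id27) recv 89: fwd; pos1(id38) recv 68: fwd
Round 4: pos1(id38) recv 89: fwd; pos2(id62) recv 68: fwd
Round 5: pos2(id62) recv 89: fwd; pos3(id54) recv 68: fwd
Round 6: pos3(id54) recv 89: fwd; pos4(id44) recv 68: fwd
Round 7: pos4(id44) recv 89: fwd; pos5(id89) recv 68: drop
Round 8: pos5(id89) recv 89: ELECTED

Answer: 54,62,68,89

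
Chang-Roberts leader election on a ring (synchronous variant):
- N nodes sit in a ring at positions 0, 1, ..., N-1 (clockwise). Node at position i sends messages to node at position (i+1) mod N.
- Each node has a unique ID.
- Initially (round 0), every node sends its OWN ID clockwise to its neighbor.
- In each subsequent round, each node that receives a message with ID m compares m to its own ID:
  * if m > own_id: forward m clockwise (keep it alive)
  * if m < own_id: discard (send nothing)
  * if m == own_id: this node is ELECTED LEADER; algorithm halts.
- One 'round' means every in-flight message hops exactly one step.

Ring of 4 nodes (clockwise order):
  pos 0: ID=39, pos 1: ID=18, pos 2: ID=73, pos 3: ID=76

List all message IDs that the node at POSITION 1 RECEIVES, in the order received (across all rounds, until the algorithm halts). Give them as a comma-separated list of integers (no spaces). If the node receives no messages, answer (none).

Answer: 39,76

Derivation:
Round 1: pos1(id18) recv 39: fwd; pos2(id73) recv 18: drop; pos3(id76) recv 73: drop; pos0(id39) recv 76: fwd
Round 2: pos2(id73) recv 39: drop; pos1(id18) recv 76: fwd
Round 3: pos2(id73) recv 76: fwd
Round 4: pos3(id76) recv 76: ELECTED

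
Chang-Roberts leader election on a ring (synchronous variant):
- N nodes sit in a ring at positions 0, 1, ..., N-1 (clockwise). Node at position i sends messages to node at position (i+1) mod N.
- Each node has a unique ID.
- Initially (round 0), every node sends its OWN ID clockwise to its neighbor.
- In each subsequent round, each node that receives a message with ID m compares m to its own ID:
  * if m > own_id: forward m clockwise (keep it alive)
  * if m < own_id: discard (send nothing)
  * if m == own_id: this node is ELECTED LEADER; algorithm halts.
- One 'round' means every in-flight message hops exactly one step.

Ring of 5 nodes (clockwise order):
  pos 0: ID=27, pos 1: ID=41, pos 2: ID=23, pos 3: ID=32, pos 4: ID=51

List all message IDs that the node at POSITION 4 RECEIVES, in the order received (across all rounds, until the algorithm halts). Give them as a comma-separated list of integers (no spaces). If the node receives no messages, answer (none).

Round 1: pos1(id41) recv 27: drop; pos2(id23) recv 41: fwd; pos3(id32) recv 23: drop; pos4(id51) recv 32: drop; pos0(id27) recv 51: fwd
Round 2: pos3(id32) recv 41: fwd; pos1(id41) recv 51: fwd
Round 3: pos4(id51) recv 41: drop; pos2(id23) recv 51: fwd
Round 4: pos3(id32) recv 51: fwd
Round 5: pos4(id51) recv 51: ELECTED

Answer: 32,41,51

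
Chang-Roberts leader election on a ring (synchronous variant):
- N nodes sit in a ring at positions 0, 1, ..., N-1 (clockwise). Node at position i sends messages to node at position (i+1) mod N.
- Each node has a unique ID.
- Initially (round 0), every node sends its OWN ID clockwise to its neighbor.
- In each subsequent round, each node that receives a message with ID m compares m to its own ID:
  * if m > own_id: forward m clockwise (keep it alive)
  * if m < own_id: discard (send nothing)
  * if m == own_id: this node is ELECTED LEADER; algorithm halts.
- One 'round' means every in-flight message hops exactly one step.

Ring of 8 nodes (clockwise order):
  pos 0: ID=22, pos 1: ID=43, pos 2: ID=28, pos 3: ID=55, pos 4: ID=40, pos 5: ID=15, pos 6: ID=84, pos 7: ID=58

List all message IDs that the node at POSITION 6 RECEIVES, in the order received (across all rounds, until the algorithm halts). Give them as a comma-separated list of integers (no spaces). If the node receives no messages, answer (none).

Answer: 15,40,55,58,84

Derivation:
Round 1: pos1(id43) recv 22: drop; pos2(id28) recv 43: fwd; pos3(id55) recv 28: drop; pos4(id40) recv 55: fwd; pos5(id15) recv 40: fwd; pos6(id84) recv 15: drop; pos7(id58) recv 84: fwd; pos0(id22) recv 58: fwd
Round 2: pos3(id55) recv 43: drop; pos5(id15) recv 55: fwd; pos6(id84) recv 40: drop; pos0(id22) recv 84: fwd; pos1(id43) recv 58: fwd
Round 3: pos6(id84) recv 55: drop; pos1(id43) recv 84: fwd; pos2(id28) recv 58: fwd
Round 4: pos2(id28) recv 84: fwd; pos3(id55) recv 58: fwd
Round 5: pos3(id55) recv 84: fwd; pos4(id40) recv 58: fwd
Round 6: pos4(id40) recv 84: fwd; pos5(id15) recv 58: fwd
Round 7: pos5(id15) recv 84: fwd; pos6(id84) recv 58: drop
Round 8: pos6(id84) recv 84: ELECTED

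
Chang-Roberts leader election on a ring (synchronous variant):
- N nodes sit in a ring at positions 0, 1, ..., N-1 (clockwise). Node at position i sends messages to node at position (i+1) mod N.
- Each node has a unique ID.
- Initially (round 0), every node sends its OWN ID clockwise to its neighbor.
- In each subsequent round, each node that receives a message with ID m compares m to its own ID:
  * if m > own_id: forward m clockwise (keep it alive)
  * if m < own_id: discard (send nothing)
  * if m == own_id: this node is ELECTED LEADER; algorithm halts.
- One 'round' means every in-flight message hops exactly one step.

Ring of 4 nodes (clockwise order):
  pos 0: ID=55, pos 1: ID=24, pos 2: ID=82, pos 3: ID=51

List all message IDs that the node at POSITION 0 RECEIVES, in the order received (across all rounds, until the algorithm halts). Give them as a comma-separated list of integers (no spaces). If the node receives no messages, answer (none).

Round 1: pos1(id24) recv 55: fwd; pos2(id82) recv 24: drop; pos3(id51) recv 82: fwd; pos0(id55) recv 51: drop
Round 2: pos2(id82) recv 55: drop; pos0(id55) recv 82: fwd
Round 3: pos1(id24) recv 82: fwd
Round 4: pos2(id82) recv 82: ELECTED

Answer: 51,82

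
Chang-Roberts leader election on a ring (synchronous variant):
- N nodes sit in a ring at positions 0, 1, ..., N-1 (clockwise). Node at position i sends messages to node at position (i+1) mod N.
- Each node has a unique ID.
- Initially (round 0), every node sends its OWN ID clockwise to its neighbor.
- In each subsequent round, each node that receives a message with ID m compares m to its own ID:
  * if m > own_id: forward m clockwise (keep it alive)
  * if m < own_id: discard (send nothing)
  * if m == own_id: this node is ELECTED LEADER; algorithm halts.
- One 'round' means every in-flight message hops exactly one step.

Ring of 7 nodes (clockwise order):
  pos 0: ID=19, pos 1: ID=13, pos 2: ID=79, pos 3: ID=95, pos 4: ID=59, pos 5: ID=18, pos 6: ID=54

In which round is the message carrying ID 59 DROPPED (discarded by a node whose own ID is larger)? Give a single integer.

Answer: 5

Derivation:
Round 1: pos1(id13) recv 19: fwd; pos2(id79) recv 13: drop; pos3(id95) recv 79: drop; pos4(id59) recv 95: fwd; pos5(id18) recv 59: fwd; pos6(id54) recv 18: drop; pos0(id19) recv 54: fwd
Round 2: pos2(id79) recv 19: drop; pos5(id18) recv 95: fwd; pos6(id54) recv 59: fwd; pos1(id13) recv 54: fwd
Round 3: pos6(id54) recv 95: fwd; pos0(id19) recv 59: fwd; pos2(id79) recv 54: drop
Round 4: pos0(id19) recv 95: fwd; pos1(id13) recv 59: fwd
Round 5: pos1(id13) recv 95: fwd; pos2(id79) recv 59: drop
Round 6: pos2(id79) recv 95: fwd
Round 7: pos3(id95) recv 95: ELECTED
Message ID 59 originates at pos 4; dropped at pos 2 in round 5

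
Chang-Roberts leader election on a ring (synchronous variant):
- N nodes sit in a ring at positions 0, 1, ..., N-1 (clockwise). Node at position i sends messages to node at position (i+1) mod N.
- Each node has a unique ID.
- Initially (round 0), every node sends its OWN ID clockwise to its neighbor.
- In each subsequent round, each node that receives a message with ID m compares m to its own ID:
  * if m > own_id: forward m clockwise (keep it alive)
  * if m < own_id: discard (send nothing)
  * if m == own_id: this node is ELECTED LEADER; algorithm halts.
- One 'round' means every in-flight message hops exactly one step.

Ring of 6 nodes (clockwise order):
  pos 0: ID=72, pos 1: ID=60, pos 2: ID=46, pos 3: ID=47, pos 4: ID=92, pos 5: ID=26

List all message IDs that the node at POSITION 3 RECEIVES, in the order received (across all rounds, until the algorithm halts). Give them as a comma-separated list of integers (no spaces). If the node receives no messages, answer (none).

Round 1: pos1(id60) recv 72: fwd; pos2(id46) recv 60: fwd; pos3(id47) recv 46: drop; pos4(id92) recv 47: drop; pos5(id26) recv 92: fwd; pos0(id72) recv 26: drop
Round 2: pos2(id46) recv 72: fwd; pos3(id47) recv 60: fwd; pos0(id72) recv 92: fwd
Round 3: pos3(id47) recv 72: fwd; pos4(id92) recv 60: drop; pos1(id60) recv 92: fwd
Round 4: pos4(id92) recv 72: drop; pos2(id46) recv 92: fwd
Round 5: pos3(id47) recv 92: fwd
Round 6: pos4(id92) recv 92: ELECTED

Answer: 46,60,72,92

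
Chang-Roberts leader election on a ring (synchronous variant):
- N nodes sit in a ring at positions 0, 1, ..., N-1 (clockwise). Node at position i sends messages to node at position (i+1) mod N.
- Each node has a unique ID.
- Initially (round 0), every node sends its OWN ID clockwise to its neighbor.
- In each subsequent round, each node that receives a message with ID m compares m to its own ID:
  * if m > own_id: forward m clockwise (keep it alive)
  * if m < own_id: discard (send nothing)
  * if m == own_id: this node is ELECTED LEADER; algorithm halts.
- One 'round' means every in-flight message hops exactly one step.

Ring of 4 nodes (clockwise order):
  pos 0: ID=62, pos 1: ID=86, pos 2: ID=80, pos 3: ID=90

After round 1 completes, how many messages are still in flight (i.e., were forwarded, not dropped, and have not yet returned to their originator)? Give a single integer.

Round 1: pos1(id86) recv 62: drop; pos2(id80) recv 86: fwd; pos3(id90) recv 80: drop; pos0(id62) recv 90: fwd
After round 1: 2 messages still in flight

Answer: 2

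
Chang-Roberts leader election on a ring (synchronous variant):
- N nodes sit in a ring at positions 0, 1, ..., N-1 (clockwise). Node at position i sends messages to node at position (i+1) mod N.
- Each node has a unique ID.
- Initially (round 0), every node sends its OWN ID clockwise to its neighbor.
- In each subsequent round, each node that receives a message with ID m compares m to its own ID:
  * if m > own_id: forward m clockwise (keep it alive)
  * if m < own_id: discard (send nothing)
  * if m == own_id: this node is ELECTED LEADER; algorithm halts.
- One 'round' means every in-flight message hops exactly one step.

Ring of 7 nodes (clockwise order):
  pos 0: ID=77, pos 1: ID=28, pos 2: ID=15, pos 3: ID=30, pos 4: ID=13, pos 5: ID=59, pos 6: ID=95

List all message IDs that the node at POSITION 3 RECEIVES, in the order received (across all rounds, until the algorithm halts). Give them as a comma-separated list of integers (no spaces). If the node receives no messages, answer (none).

Round 1: pos1(id28) recv 77: fwd; pos2(id15) recv 28: fwd; pos3(id30) recv 15: drop; pos4(id13) recv 30: fwd; pos5(id59) recv 13: drop; pos6(id95) recv 59: drop; pos0(id77) recv 95: fwd
Round 2: pos2(id15) recv 77: fwd; pos3(id30) recv 28: drop; pos5(id59) recv 30: drop; pos1(id28) recv 95: fwd
Round 3: pos3(id30) recv 77: fwd; pos2(id15) recv 95: fwd
Round 4: pos4(id13) recv 77: fwd; pos3(id30) recv 95: fwd
Round 5: pos5(id59) recv 77: fwd; pos4(id13) recv 95: fwd
Round 6: pos6(id95) recv 77: drop; pos5(id59) recv 95: fwd
Round 7: pos6(id95) recv 95: ELECTED

Answer: 15,28,77,95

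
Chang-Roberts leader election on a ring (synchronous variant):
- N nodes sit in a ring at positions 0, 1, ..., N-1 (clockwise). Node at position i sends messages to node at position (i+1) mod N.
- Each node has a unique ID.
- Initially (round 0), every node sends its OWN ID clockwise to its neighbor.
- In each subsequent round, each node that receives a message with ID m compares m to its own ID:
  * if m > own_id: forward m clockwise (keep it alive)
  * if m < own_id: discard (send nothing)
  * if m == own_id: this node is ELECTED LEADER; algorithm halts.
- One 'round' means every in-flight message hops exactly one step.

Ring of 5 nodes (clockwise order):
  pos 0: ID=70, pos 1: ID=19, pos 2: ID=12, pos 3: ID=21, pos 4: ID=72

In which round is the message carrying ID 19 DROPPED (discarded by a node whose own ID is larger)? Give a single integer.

Answer: 2

Derivation:
Round 1: pos1(id19) recv 70: fwd; pos2(id12) recv 19: fwd; pos3(id21) recv 12: drop; pos4(id72) recv 21: drop; pos0(id70) recv 72: fwd
Round 2: pos2(id12) recv 70: fwd; pos3(id21) recv 19: drop; pos1(id19) recv 72: fwd
Round 3: pos3(id21) recv 70: fwd; pos2(id12) recv 72: fwd
Round 4: pos4(id72) recv 70: drop; pos3(id21) recv 72: fwd
Round 5: pos4(id72) recv 72: ELECTED
Message ID 19 originates at pos 1; dropped at pos 3 in round 2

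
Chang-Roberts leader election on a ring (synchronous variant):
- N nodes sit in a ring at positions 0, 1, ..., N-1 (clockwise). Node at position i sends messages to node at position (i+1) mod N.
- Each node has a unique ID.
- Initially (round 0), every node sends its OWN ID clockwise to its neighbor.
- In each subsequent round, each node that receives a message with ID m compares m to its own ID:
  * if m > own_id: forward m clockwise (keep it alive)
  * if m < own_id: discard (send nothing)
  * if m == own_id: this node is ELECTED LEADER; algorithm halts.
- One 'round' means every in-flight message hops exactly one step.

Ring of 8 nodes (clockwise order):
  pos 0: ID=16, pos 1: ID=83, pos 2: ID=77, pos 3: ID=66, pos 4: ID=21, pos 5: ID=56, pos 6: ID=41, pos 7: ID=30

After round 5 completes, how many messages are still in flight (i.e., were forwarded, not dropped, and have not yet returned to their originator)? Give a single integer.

Round 1: pos1(id83) recv 16: drop; pos2(id77) recv 83: fwd; pos3(id66) recv 77: fwd; pos4(id21) recv 66: fwd; pos5(id56) recv 21: drop; pos6(id41) recv 56: fwd; pos7(id30) recv 41: fwd; pos0(id16) recv 30: fwd
Round 2: pos3(id66) recv 83: fwd; pos4(id21) recv 77: fwd; pos5(id56) recv 66: fwd; pos7(id30) recv 56: fwd; pos0(id16) recv 41: fwd; pos1(id83) recv 30: drop
Round 3: pos4(id21) recv 83: fwd; pos5(id56) recv 77: fwd; pos6(id41) recv 66: fwd; pos0(id16) recv 56: fwd; pos1(id83) recv 41: drop
Round 4: pos5(id56) recv 83: fwd; pos6(id41) recv 77: fwd; pos7(id30) recv 66: fwd; pos1(id83) recv 56: drop
Round 5: pos6(id41) recv 83: fwd; pos7(id30) recv 77: fwd; pos0(id16) recv 66: fwd
After round 5: 3 messages still in flight

Answer: 3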